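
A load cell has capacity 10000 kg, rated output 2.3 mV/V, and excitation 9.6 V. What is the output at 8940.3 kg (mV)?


Vout = rated_output * Vex * (load / capacity).
Vout = 2.3 * 9.6 * (8940.3 / 10000)
Vout = 2.3 * 9.6 * 0.89403
Vout = 19.74 mV

19.74 mV


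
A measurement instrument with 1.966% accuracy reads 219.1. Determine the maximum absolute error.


Absolute error = (accuracy% / 100) * reading.
Error = (1.966 / 100) * 219.1
Error = 0.01966 * 219.1
Error = 4.3075

4.3075


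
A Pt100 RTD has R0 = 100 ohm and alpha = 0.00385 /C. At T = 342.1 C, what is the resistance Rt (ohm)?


The RTD equation: Rt = R0 * (1 + alpha * T).
Rt = 100 * (1 + 0.00385 * 342.1)
Rt = 100 * (1 + 1.317085)
Rt = 100 * 2.317085
Rt = 231.709 ohm

231.709 ohm


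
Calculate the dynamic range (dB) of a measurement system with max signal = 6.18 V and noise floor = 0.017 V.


Dynamic range = 20 * log10(Vmax / Vnoise).
DR = 20 * log10(6.18 / 0.017)
DR = 20 * log10(363.53)
DR = 51.21 dB

51.21 dB


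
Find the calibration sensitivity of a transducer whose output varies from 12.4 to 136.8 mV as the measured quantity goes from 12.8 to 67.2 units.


Sensitivity = (y2 - y1) / (x2 - x1).
S = (136.8 - 12.4) / (67.2 - 12.8)
S = 124.4 / 54.4
S = 2.2868 mV/unit

2.2868 mV/unit


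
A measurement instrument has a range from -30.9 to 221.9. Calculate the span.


Span = upper range - lower range.
Span = 221.9 - (-30.9)
Span = 252.8

252.8


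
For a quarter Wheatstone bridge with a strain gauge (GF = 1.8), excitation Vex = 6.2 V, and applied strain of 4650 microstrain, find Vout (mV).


Quarter bridge output: Vout = (GF * epsilon * Vex) / 4.
Vout = (1.8 * 4650e-6 * 6.2) / 4
Vout = 0.051894 / 4 V
Vout = 0.0129735 V = 12.9735 mV

12.9735 mV


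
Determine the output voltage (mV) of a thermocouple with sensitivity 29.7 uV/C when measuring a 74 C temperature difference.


The thermocouple output V = sensitivity * dT.
V = 29.7 uV/C * 74 C
V = 2197.8 uV
V = 2.198 mV

2.198 mV


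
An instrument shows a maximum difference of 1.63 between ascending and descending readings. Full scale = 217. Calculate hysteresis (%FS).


Hysteresis = (max difference / full scale) * 100%.
H = (1.63 / 217) * 100
H = 0.751 %FS

0.751 %FS


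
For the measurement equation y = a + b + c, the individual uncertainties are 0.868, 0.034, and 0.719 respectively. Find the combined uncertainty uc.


For a sum of independent quantities, uc = sqrt(u1^2 + u2^2 + u3^2).
uc = sqrt(0.868^2 + 0.034^2 + 0.719^2)
uc = sqrt(0.753424 + 0.001156 + 0.516961)
uc = 1.1276

1.1276


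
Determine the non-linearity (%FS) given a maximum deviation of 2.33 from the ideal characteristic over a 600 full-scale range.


Linearity error = (max deviation / full scale) * 100%.
Linearity = (2.33 / 600) * 100
Linearity = 0.388 %FS

0.388 %FS


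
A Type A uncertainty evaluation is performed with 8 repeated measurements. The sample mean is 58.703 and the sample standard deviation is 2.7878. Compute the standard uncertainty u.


The standard uncertainty for Type A evaluation is u = s / sqrt(n).
u = 2.7878 / sqrt(8)
u = 2.7878 / 2.8284
u = 0.9856

0.9856


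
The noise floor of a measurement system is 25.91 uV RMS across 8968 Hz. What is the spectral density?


Noise spectral density = Vrms / sqrt(BW).
NSD = 25.91 / sqrt(8968)
NSD = 25.91 / 94.6995
NSD = 0.2736 uV/sqrt(Hz)

0.2736 uV/sqrt(Hz)


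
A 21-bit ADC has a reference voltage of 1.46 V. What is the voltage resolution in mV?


The resolution (LSB) of an ADC is Vref / 2^n.
LSB = 1.46 / 2^21
LSB = 1.46 / 2097152
LSB = 7e-07 V = 0.00069618 mV

0.00069618 mV


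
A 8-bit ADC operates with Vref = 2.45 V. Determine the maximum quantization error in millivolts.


The maximum quantization error is +/- LSB/2.
LSB = Vref / 2^n = 2.45 / 256 = 0.00957031 V
Max error = LSB / 2 = 0.00957031 / 2 = 0.00478516 V
Max error = 4.7852 mV

4.7852 mV


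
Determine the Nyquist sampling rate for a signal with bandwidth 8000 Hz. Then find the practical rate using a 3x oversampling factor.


By Nyquist theorem, fs_min = 2 * fmax.
fs_min = 2 * 8000 = 16000 Hz
Practical rate = 3 * fs_min = 3 * 16000 = 48000 Hz

fs_min = 16000 Hz, fs_practical = 48000 Hz


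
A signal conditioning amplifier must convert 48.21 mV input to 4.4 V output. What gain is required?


Gain = Vout / Vin (converting to same units).
G = 4.4 V / 48.21 mV
G = 4400.0 mV / 48.21 mV
G = 91.27

91.27


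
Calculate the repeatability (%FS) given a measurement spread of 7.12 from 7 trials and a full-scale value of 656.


Repeatability = (spread / full scale) * 100%.
R = (7.12 / 656) * 100
R = 1.085 %FS

1.085 %FS


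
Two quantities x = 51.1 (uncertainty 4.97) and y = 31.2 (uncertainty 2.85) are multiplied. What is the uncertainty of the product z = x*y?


For a product z = x*y, the relative uncertainty is:
uz/z = sqrt((ux/x)^2 + (uy/y)^2)
Relative uncertainties: ux/x = 4.97/51.1 = 0.09726
uy/y = 2.85/31.2 = 0.091346
z = 51.1 * 31.2 = 1594.3
uz = 1594.3 * sqrt(0.09726^2 + 0.091346^2) = 212.731

212.731


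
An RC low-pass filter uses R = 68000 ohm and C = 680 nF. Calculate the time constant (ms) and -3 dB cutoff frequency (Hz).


Time constant: tau = R * C.
tau = 68000 * 6.80e-07 = 0.04624 s
tau = 46.24 ms
Cutoff frequency: fc = 1 / (2*pi*R*C).
fc = 1 / (2*pi*0.04624) = 3.44 Hz

tau = 46.24 ms, fc = 3.44 Hz


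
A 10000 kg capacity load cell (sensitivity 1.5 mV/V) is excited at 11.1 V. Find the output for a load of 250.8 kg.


Vout = rated_output * Vex * (load / capacity).
Vout = 1.5 * 11.1 * (250.8 / 10000)
Vout = 1.5 * 11.1 * 0.02508
Vout = 0.418 mV

0.418 mV


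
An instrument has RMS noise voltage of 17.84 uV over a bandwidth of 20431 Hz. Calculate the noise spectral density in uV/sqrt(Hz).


Noise spectral density = Vrms / sqrt(BW).
NSD = 17.84 / sqrt(20431)
NSD = 17.84 / 142.937
NSD = 0.1248 uV/sqrt(Hz)

0.1248 uV/sqrt(Hz)


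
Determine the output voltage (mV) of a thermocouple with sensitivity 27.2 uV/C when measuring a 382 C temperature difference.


The thermocouple output V = sensitivity * dT.
V = 27.2 uV/C * 382 C
V = 10390.4 uV
V = 10.39 mV

10.39 mV


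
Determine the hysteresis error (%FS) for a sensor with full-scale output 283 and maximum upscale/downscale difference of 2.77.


Hysteresis = (max difference / full scale) * 100%.
H = (2.77 / 283) * 100
H = 0.979 %FS

0.979 %FS


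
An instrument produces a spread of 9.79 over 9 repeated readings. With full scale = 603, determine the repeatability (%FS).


Repeatability = (spread / full scale) * 100%.
R = (9.79 / 603) * 100
R = 1.624 %FS

1.624 %FS


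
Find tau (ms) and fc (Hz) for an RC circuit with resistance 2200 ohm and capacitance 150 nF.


Time constant: tau = R * C.
tau = 2200 * 1.50e-07 = 0.00033 s
tau = 0.33 ms
Cutoff frequency: fc = 1 / (2*pi*R*C).
fc = 1 / (2*pi*0.00033) = 482.29 Hz

tau = 0.33 ms, fc = 482.29 Hz


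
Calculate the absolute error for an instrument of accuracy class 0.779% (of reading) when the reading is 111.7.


Absolute error = (accuracy% / 100) * reading.
Error = (0.779 / 100) * 111.7
Error = 0.00779 * 111.7
Error = 0.8701

0.8701


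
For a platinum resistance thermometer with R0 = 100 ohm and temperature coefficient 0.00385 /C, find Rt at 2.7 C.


The RTD equation: Rt = R0 * (1 + alpha * T).
Rt = 100 * (1 + 0.00385 * 2.7)
Rt = 100 * (1 + 0.010395)
Rt = 100 * 1.010395
Rt = 101.039 ohm

101.039 ohm


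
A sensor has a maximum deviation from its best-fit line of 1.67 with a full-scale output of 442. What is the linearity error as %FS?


Linearity error = (max deviation / full scale) * 100%.
Linearity = (1.67 / 442) * 100
Linearity = 0.378 %FS

0.378 %FS


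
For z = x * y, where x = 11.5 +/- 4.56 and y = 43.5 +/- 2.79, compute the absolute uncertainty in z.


For a product z = x*y, the relative uncertainty is:
uz/z = sqrt((ux/x)^2 + (uy/y)^2)
Relative uncertainties: ux/x = 4.56/11.5 = 0.396522
uy/y = 2.79/43.5 = 0.064138
z = 11.5 * 43.5 = 500.2
uz = 500.2 * sqrt(0.396522^2 + 0.064138^2) = 200.938

200.938


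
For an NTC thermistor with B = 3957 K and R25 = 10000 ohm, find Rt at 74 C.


NTC thermistor equation: Rt = R25 * exp(B * (1/T - 1/T25)).
T in Kelvin: 347.15 K, T25 = 298.15 K
1/T - 1/T25 = 1/347.15 - 1/298.15 = -0.00047342
B * (1/T - 1/T25) = 3957 * -0.00047342 = -1.8733
Rt = 10000 * exp(-1.8733) = 1536.1 ohm

1536.1 ohm


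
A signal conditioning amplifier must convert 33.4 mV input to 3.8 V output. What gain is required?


Gain = Vout / Vin (converting to same units).
G = 3.8 V / 33.4 mV
G = 3800.0 mV / 33.4 mV
G = 113.77

113.77


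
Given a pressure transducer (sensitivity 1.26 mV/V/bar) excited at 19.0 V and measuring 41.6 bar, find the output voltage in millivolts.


Output = sensitivity * Vex * P.
Vout = 1.26 * 19.0 * 41.6
Vout = 23.94 * 41.6
Vout = 995.9 mV

995.9 mV


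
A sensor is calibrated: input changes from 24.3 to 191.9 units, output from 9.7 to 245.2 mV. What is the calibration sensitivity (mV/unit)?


Sensitivity = (y2 - y1) / (x2 - x1).
S = (245.2 - 9.7) / (191.9 - 24.3)
S = 235.5 / 167.6
S = 1.4051 mV/unit

1.4051 mV/unit


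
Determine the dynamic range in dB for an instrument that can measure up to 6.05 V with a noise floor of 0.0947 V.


Dynamic range = 20 * log10(Vmax / Vnoise).
DR = 20 * log10(6.05 / 0.0947)
DR = 20 * log10(63.89)
DR = 36.11 dB

36.11 dB


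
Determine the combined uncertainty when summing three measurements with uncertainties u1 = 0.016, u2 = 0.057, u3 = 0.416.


For a sum of independent quantities, uc = sqrt(u1^2 + u2^2 + u3^2).
uc = sqrt(0.016^2 + 0.057^2 + 0.416^2)
uc = sqrt(0.000256 + 0.003249 + 0.173056)
uc = 0.4202

0.4202


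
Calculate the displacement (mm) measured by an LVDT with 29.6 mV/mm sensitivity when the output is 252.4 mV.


Displacement = Vout / sensitivity.
d = 252.4 / 29.6
d = 8.527 mm

8.527 mm


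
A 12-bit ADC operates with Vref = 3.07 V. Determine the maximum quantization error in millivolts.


The maximum quantization error is +/- LSB/2.
LSB = Vref / 2^n = 3.07 / 4096 = 0.00074951 V
Max error = LSB / 2 = 0.00074951 / 2 = 0.00037476 V
Max error = 0.3748 mV

0.3748 mV


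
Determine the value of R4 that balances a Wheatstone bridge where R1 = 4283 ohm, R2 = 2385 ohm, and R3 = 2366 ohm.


At balance: R1*R4 = R2*R3, so R4 = R2*R3/R1.
R4 = 2385 * 2366 / 4283
R4 = 5642910 / 4283
R4 = 1317.51 ohm

1317.51 ohm


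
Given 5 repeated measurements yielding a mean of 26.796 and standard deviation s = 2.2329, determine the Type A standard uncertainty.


The standard uncertainty for Type A evaluation is u = s / sqrt(n).
u = 2.2329 / sqrt(5)
u = 2.2329 / 2.2361
u = 0.9986

0.9986


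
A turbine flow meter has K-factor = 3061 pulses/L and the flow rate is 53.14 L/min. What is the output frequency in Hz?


Frequency = K * Q / 60 (converting L/min to L/s).
f = 3061 * 53.14 / 60
f = 162661.54 / 60
f = 2711.03 Hz

2711.03 Hz


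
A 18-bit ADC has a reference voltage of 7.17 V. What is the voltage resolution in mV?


The resolution (LSB) of an ADC is Vref / 2^n.
LSB = 7.17 / 2^18
LSB = 7.17 / 262144
LSB = 2.735e-05 V = 0.02735138 mV

0.02735138 mV


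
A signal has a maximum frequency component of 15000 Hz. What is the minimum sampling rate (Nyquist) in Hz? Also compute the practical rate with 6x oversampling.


By Nyquist theorem, fs_min = 2 * fmax.
fs_min = 2 * 15000 = 30000 Hz
Practical rate = 6 * fs_min = 6 * 30000 = 180000 Hz

fs_min = 30000 Hz, fs_practical = 180000 Hz


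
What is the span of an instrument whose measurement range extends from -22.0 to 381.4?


Span = upper range - lower range.
Span = 381.4 - (-22.0)
Span = 403.4

403.4


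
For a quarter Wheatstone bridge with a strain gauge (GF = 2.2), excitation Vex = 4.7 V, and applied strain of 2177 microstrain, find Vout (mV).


Quarter bridge output: Vout = (GF * epsilon * Vex) / 4.
Vout = (2.2 * 2177e-6 * 4.7) / 4
Vout = 0.02251018 / 4 V
Vout = 0.00562755 V = 5.6275 mV

5.6275 mV


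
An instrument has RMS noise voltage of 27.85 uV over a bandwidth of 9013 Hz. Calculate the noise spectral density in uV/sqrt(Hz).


Noise spectral density = Vrms / sqrt(BW).
NSD = 27.85 / sqrt(9013)
NSD = 27.85 / 94.9368
NSD = 0.2934 uV/sqrt(Hz)

0.2934 uV/sqrt(Hz)


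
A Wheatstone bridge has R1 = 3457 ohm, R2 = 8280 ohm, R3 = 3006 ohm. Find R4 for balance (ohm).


At balance: R1*R4 = R2*R3, so R4 = R2*R3/R1.
R4 = 8280 * 3006 / 3457
R4 = 24889680 / 3457
R4 = 7199.79 ohm

7199.79 ohm


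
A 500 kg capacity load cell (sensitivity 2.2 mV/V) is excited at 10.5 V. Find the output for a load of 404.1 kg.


Vout = rated_output * Vex * (load / capacity).
Vout = 2.2 * 10.5 * (404.1 / 500)
Vout = 2.2 * 10.5 * 0.8082
Vout = 18.669 mV

18.669 mV


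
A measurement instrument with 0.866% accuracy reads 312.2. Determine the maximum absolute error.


Absolute error = (accuracy% / 100) * reading.
Error = (0.866 / 100) * 312.2
Error = 0.00866 * 312.2
Error = 2.7037

2.7037


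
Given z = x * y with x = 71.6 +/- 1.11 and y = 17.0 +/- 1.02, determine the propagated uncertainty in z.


For a product z = x*y, the relative uncertainty is:
uz/z = sqrt((ux/x)^2 + (uy/y)^2)
Relative uncertainties: ux/x = 1.11/71.6 = 0.015503
uy/y = 1.02/17.0 = 0.06
z = 71.6 * 17.0 = 1217.2
uz = 1217.2 * sqrt(0.015503^2 + 0.06^2) = 75.43

75.43


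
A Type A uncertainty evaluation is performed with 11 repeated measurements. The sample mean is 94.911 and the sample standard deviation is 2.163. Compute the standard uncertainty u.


The standard uncertainty for Type A evaluation is u = s / sqrt(n).
u = 2.163 / sqrt(11)
u = 2.163 / 3.3166
u = 0.6522

0.6522


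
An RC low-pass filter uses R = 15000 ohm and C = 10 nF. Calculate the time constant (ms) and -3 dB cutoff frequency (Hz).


Time constant: tau = R * C.
tau = 15000 * 1.00e-08 = 0.00015 s
tau = 0.15 ms
Cutoff frequency: fc = 1 / (2*pi*R*C).
fc = 1 / (2*pi*0.00015) = 1061.03 Hz

tau = 0.15 ms, fc = 1061.03 Hz


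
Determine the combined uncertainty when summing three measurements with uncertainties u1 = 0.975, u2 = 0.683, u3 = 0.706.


For a sum of independent quantities, uc = sqrt(u1^2 + u2^2 + u3^2).
uc = sqrt(0.975^2 + 0.683^2 + 0.706^2)
uc = sqrt(0.950625 + 0.466489 + 0.498436)
uc = 1.384

1.384


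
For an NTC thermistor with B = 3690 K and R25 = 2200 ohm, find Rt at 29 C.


NTC thermistor equation: Rt = R25 * exp(B * (1/T - 1/T25)).
T in Kelvin: 302.15 K, T25 = 298.15 K
1/T - 1/T25 = 1/302.15 - 1/298.15 = -4.44e-05
B * (1/T - 1/T25) = 3690 * -4.44e-05 = -0.1638
Rt = 2200 * exp(-0.1638) = 1867.5 ohm

1867.5 ohm


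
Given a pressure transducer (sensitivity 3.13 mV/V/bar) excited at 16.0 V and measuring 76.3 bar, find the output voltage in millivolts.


Output = sensitivity * Vex * P.
Vout = 3.13 * 16.0 * 76.3
Vout = 50.08 * 76.3
Vout = 3821.1 mV

3821.1 mV


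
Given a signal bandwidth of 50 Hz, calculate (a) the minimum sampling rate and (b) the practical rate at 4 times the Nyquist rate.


By Nyquist theorem, fs_min = 2 * fmax.
fs_min = 2 * 50 = 100 Hz
Practical rate = 4 * fs_min = 4 * 100 = 400 Hz

fs_min = 100 Hz, fs_practical = 400 Hz


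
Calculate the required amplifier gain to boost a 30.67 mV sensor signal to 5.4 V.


Gain = Vout / Vin (converting to same units).
G = 5.4 V / 30.67 mV
G = 5400.0 mV / 30.67 mV
G = 176.07

176.07


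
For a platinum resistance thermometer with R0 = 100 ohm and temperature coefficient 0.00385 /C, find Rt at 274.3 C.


The RTD equation: Rt = R0 * (1 + alpha * T).
Rt = 100 * (1 + 0.00385 * 274.3)
Rt = 100 * (1 + 1.056055)
Rt = 100 * 2.056055
Rt = 205.606 ohm

205.606 ohm


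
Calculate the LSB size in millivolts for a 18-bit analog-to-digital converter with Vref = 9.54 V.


The resolution (LSB) of an ADC is Vref / 2^n.
LSB = 9.54 / 2^18
LSB = 9.54 / 262144
LSB = 3.639e-05 V = 0.03639221 mV

0.03639221 mV


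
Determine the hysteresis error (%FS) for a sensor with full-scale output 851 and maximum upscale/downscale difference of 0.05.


Hysteresis = (max difference / full scale) * 100%.
H = (0.05 / 851) * 100
H = 0.006 %FS

0.006 %FS


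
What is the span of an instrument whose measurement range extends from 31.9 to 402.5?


Span = upper range - lower range.
Span = 402.5 - (31.9)
Span = 370.6

370.6


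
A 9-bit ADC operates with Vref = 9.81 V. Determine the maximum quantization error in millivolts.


The maximum quantization error is +/- LSB/2.
LSB = Vref / 2^n = 9.81 / 512 = 0.01916016 V
Max error = LSB / 2 = 0.01916016 / 2 = 0.00958008 V
Max error = 9.5801 mV

9.5801 mV


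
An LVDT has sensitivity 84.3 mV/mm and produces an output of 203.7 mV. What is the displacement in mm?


Displacement = Vout / sensitivity.
d = 203.7 / 84.3
d = 2.416 mm

2.416 mm


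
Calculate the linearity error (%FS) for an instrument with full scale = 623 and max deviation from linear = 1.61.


Linearity error = (max deviation / full scale) * 100%.
Linearity = (1.61 / 623) * 100
Linearity = 0.258 %FS

0.258 %FS


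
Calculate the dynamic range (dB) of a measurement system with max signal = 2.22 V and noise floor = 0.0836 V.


Dynamic range = 20 * log10(Vmax / Vnoise).
DR = 20 * log10(2.22 / 0.0836)
DR = 20 * log10(26.56)
DR = 28.48 dB

28.48 dB


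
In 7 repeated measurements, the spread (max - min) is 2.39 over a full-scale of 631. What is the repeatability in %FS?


Repeatability = (spread / full scale) * 100%.
R = (2.39 / 631) * 100
R = 0.379 %FS

0.379 %FS


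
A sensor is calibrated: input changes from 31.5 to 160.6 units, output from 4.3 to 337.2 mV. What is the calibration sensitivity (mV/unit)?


Sensitivity = (y2 - y1) / (x2 - x1).
S = (337.2 - 4.3) / (160.6 - 31.5)
S = 332.9 / 129.1
S = 2.5786 mV/unit

2.5786 mV/unit


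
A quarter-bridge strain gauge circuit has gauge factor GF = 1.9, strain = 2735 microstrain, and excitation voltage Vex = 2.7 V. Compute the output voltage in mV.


Quarter bridge output: Vout = (GF * epsilon * Vex) / 4.
Vout = (1.9 * 2735e-6 * 2.7) / 4
Vout = 0.01403055 / 4 V
Vout = 0.00350764 V = 3.5076 mV

3.5076 mV


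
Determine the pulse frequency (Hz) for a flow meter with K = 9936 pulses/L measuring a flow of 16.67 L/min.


Frequency = K * Q / 60 (converting L/min to L/s).
f = 9936 * 16.67 / 60
f = 165633.12 / 60
f = 2760.55 Hz

2760.55 Hz


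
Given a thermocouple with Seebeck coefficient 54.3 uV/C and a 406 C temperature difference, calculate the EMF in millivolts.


The thermocouple output V = sensitivity * dT.
V = 54.3 uV/C * 406 C
V = 22045.8 uV
V = 22.046 mV

22.046 mV


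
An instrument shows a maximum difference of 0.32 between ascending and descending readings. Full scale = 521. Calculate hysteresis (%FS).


Hysteresis = (max difference / full scale) * 100%.
H = (0.32 / 521) * 100
H = 0.061 %FS

0.061 %FS


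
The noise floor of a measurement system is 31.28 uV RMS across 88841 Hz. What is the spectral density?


Noise spectral density = Vrms / sqrt(BW).
NSD = 31.28 / sqrt(88841)
NSD = 31.28 / 298.0621
NSD = 0.1049 uV/sqrt(Hz)

0.1049 uV/sqrt(Hz)


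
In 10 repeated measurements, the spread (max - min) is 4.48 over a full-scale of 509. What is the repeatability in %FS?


Repeatability = (spread / full scale) * 100%.
R = (4.48 / 509) * 100
R = 0.88 %FS

0.88 %FS


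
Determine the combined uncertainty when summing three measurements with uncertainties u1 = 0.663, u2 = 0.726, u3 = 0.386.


For a sum of independent quantities, uc = sqrt(u1^2 + u2^2 + u3^2).
uc = sqrt(0.663^2 + 0.726^2 + 0.386^2)
uc = sqrt(0.439569 + 0.527076 + 0.148996)
uc = 1.0562

1.0562


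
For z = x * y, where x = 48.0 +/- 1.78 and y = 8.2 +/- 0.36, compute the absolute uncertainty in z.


For a product z = x*y, the relative uncertainty is:
uz/z = sqrt((ux/x)^2 + (uy/y)^2)
Relative uncertainties: ux/x = 1.78/48.0 = 0.037083
uy/y = 0.36/8.2 = 0.043902
z = 48.0 * 8.2 = 393.6
uz = 393.6 * sqrt(0.037083^2 + 0.043902^2) = 22.619

22.619


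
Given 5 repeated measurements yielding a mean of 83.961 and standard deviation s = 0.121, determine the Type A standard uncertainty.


The standard uncertainty for Type A evaluation is u = s / sqrt(n).
u = 0.121 / sqrt(5)
u = 0.121 / 2.2361
u = 0.0541

0.0541


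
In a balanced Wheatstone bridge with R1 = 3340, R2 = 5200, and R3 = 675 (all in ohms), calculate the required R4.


At balance: R1*R4 = R2*R3, so R4 = R2*R3/R1.
R4 = 5200 * 675 / 3340
R4 = 3510000 / 3340
R4 = 1050.9 ohm

1050.9 ohm


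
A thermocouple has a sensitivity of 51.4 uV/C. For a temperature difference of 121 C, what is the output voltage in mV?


The thermocouple output V = sensitivity * dT.
V = 51.4 uV/C * 121 C
V = 6219.4 uV
V = 6.219 mV

6.219 mV


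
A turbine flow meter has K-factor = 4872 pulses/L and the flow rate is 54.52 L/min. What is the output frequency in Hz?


Frequency = K * Q / 60 (converting L/min to L/s).
f = 4872 * 54.52 / 60
f = 265621.44 / 60
f = 4427.02 Hz

4427.02 Hz


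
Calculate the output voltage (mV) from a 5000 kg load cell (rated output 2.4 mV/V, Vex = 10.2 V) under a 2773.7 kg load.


Vout = rated_output * Vex * (load / capacity).
Vout = 2.4 * 10.2 * (2773.7 / 5000)
Vout = 2.4 * 10.2 * 0.55474
Vout = 13.58 mV

13.58 mV


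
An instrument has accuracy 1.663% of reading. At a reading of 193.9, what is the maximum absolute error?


Absolute error = (accuracy% / 100) * reading.
Error = (1.663 / 100) * 193.9
Error = 0.01663 * 193.9
Error = 3.2246

3.2246


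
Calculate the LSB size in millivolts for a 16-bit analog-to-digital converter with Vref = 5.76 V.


The resolution (LSB) of an ADC is Vref / 2^n.
LSB = 5.76 / 2^16
LSB = 5.76 / 65536
LSB = 8.789e-05 V = 0.08789062 mV

0.08789062 mV


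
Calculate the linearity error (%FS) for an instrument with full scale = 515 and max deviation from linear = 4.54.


Linearity error = (max deviation / full scale) * 100%.
Linearity = (4.54 / 515) * 100
Linearity = 0.882 %FS

0.882 %FS


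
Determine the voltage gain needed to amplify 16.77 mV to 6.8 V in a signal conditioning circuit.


Gain = Vout / Vin (converting to same units).
G = 6.8 V / 16.77 mV
G = 6800.0 mV / 16.77 mV
G = 405.49

405.49


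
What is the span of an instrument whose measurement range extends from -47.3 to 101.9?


Span = upper range - lower range.
Span = 101.9 - (-47.3)
Span = 149.2

149.2


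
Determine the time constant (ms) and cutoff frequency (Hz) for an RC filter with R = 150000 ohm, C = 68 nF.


Time constant: tau = R * C.
tau = 150000 * 6.80e-08 = 0.0102 s
tau = 10.2 ms
Cutoff frequency: fc = 1 / (2*pi*R*C).
fc = 1 / (2*pi*0.0102) = 15.6 Hz

tau = 10.2 ms, fc = 15.6 Hz


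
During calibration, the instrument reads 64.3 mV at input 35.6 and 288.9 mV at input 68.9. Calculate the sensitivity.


Sensitivity = (y2 - y1) / (x2 - x1).
S = (288.9 - 64.3) / (68.9 - 35.6)
S = 224.6 / 33.3
S = 6.7447 mV/unit

6.7447 mV/unit


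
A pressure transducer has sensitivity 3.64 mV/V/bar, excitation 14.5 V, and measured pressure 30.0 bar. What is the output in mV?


Output = sensitivity * Vex * P.
Vout = 3.64 * 14.5 * 30.0
Vout = 52.78 * 30.0
Vout = 1583.4 mV

1583.4 mV


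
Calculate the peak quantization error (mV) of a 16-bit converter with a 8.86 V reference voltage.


The maximum quantization error is +/- LSB/2.
LSB = Vref / 2^n = 8.86 / 65536 = 0.00013519 V
Max error = LSB / 2 = 0.00013519 / 2 = 6.76e-05 V
Max error = 0.0676 mV

0.0676 mV


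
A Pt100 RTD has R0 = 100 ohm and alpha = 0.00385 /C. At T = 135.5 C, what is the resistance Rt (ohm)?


The RTD equation: Rt = R0 * (1 + alpha * T).
Rt = 100 * (1 + 0.00385 * 135.5)
Rt = 100 * (1 + 0.521675)
Rt = 100 * 1.521675
Rt = 152.168 ohm

152.168 ohm


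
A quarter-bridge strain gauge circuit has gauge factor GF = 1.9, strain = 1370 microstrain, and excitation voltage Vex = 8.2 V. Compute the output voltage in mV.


Quarter bridge output: Vout = (GF * epsilon * Vex) / 4.
Vout = (1.9 * 1370e-6 * 8.2) / 4
Vout = 0.0213446 / 4 V
Vout = 0.00533615 V = 5.3361 mV

5.3361 mV


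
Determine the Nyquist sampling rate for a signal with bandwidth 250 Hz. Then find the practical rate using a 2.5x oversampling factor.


By Nyquist theorem, fs_min = 2 * fmax.
fs_min = 2 * 250 = 500 Hz
Practical rate = 2.5 * fs_min = 2.5 * 500 = 1250 Hz

fs_min = 500 Hz, fs_practical = 1250 Hz


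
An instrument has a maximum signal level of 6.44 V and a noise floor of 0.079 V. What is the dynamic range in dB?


Dynamic range = 20 * log10(Vmax / Vnoise).
DR = 20 * log10(6.44 / 0.079)
DR = 20 * log10(81.52)
DR = 38.23 dB

38.23 dB


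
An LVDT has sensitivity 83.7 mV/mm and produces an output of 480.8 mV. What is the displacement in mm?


Displacement = Vout / sensitivity.
d = 480.8 / 83.7
d = 5.744 mm

5.744 mm


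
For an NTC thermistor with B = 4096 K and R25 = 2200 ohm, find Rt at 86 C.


NTC thermistor equation: Rt = R25 * exp(B * (1/T - 1/T25)).
T in Kelvin: 359.15 K, T25 = 298.15 K
1/T - 1/T25 = 1/359.15 - 1/298.15 = -0.00056966
B * (1/T - 1/T25) = 4096 * -0.00056966 = -2.3333
Rt = 2200 * exp(-2.3333) = 213.3 ohm

213.3 ohm


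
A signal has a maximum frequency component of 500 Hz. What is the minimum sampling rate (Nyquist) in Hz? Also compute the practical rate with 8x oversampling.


By Nyquist theorem, fs_min = 2 * fmax.
fs_min = 2 * 500 = 1000 Hz
Practical rate = 8 * fs_min = 8 * 1000 = 8000 Hz

fs_min = 1000 Hz, fs_practical = 8000 Hz


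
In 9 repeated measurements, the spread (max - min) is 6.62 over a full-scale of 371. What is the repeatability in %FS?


Repeatability = (spread / full scale) * 100%.
R = (6.62 / 371) * 100
R = 1.784 %FS

1.784 %FS


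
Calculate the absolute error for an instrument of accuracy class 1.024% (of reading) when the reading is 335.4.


Absolute error = (accuracy% / 100) * reading.
Error = (1.024 / 100) * 335.4
Error = 0.01024 * 335.4
Error = 3.4345

3.4345


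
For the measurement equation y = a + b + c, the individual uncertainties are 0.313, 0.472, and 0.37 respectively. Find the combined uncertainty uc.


For a sum of independent quantities, uc = sqrt(u1^2 + u2^2 + u3^2).
uc = sqrt(0.313^2 + 0.472^2 + 0.37^2)
uc = sqrt(0.097969 + 0.222784 + 0.1369)
uc = 0.6765

0.6765


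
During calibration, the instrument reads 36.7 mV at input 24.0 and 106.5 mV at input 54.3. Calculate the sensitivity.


Sensitivity = (y2 - y1) / (x2 - x1).
S = (106.5 - 36.7) / (54.3 - 24.0)
S = 69.8 / 30.3
S = 2.3036 mV/unit

2.3036 mV/unit


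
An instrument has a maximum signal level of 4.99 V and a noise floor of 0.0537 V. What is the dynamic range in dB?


Dynamic range = 20 * log10(Vmax / Vnoise).
DR = 20 * log10(4.99 / 0.0537)
DR = 20 * log10(92.92)
DR = 39.36 dB

39.36 dB


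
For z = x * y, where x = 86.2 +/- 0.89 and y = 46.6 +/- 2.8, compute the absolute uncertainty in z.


For a product z = x*y, the relative uncertainty is:
uz/z = sqrt((ux/x)^2 + (uy/y)^2)
Relative uncertainties: ux/x = 0.89/86.2 = 0.010325
uy/y = 2.8/46.6 = 0.060086
z = 86.2 * 46.6 = 4016.9
uz = 4016.9 * sqrt(0.010325^2 + 0.060086^2) = 244.897

244.897


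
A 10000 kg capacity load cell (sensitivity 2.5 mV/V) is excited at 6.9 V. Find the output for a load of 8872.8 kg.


Vout = rated_output * Vex * (load / capacity).
Vout = 2.5 * 6.9 * (8872.8 / 10000)
Vout = 2.5 * 6.9 * 0.88728
Vout = 15.306 mV

15.306 mV


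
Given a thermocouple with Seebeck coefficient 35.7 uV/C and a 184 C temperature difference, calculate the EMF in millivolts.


The thermocouple output V = sensitivity * dT.
V = 35.7 uV/C * 184 C
V = 6568.8 uV
V = 6.569 mV

6.569 mV


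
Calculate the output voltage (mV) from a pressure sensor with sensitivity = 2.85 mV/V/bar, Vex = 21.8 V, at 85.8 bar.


Output = sensitivity * Vex * P.
Vout = 2.85 * 21.8 * 85.8
Vout = 62.13 * 85.8
Vout = 5330.75 mV

5330.75 mV


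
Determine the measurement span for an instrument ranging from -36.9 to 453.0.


Span = upper range - lower range.
Span = 453.0 - (-36.9)
Span = 489.9

489.9


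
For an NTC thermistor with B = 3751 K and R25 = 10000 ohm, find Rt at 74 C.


NTC thermistor equation: Rt = R25 * exp(B * (1/T - 1/T25)).
T in Kelvin: 347.15 K, T25 = 298.15 K
1/T - 1/T25 = 1/347.15 - 1/298.15 = -0.00047342
B * (1/T - 1/T25) = 3751 * -0.00047342 = -1.7758
Rt = 10000 * exp(-1.7758) = 1693.5 ohm

1693.5 ohm


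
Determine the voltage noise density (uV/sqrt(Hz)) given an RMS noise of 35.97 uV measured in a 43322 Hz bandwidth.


Noise spectral density = Vrms / sqrt(BW).
NSD = 35.97 / sqrt(43322)
NSD = 35.97 / 208.1394
NSD = 0.1728 uV/sqrt(Hz)

0.1728 uV/sqrt(Hz)


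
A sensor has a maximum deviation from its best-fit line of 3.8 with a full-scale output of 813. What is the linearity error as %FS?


Linearity error = (max deviation / full scale) * 100%.
Linearity = (3.8 / 813) * 100
Linearity = 0.467 %FS

0.467 %FS


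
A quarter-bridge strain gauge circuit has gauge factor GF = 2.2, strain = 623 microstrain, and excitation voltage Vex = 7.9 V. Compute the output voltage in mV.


Quarter bridge output: Vout = (GF * epsilon * Vex) / 4.
Vout = (2.2 * 623e-6 * 7.9) / 4
Vout = 0.01082774 / 4 V
Vout = 0.00270694 V = 2.7069 mV

2.7069 mV


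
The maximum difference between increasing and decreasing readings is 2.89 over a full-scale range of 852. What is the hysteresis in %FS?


Hysteresis = (max difference / full scale) * 100%.
H = (2.89 / 852) * 100
H = 0.339 %FS

0.339 %FS


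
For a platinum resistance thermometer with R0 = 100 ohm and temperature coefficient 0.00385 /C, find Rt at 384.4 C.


The RTD equation: Rt = R0 * (1 + alpha * T).
Rt = 100 * (1 + 0.00385 * 384.4)
Rt = 100 * (1 + 1.47994)
Rt = 100 * 2.47994
Rt = 247.994 ohm

247.994 ohm


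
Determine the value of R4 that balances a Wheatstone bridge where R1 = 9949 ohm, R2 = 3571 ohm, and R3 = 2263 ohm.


At balance: R1*R4 = R2*R3, so R4 = R2*R3/R1.
R4 = 3571 * 2263 / 9949
R4 = 8081173 / 9949
R4 = 812.26 ohm

812.26 ohm


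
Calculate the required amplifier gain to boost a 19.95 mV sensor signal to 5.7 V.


Gain = Vout / Vin (converting to same units).
G = 5.7 V / 19.95 mV
G = 5700.0 mV / 19.95 mV
G = 285.71

285.71


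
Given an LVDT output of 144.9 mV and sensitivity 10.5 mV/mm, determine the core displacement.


Displacement = Vout / sensitivity.
d = 144.9 / 10.5
d = 13.8 mm

13.8 mm


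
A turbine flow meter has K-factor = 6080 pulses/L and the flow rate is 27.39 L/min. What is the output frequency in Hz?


Frequency = K * Q / 60 (converting L/min to L/s).
f = 6080 * 27.39 / 60
f = 166531.2 / 60
f = 2775.52 Hz

2775.52 Hz


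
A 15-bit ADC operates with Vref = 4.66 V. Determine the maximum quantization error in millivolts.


The maximum quantization error is +/- LSB/2.
LSB = Vref / 2^n = 4.66 / 32768 = 0.00014221 V
Max error = LSB / 2 = 0.00014221 / 2 = 7.111e-05 V
Max error = 0.0711 mV

0.0711 mV


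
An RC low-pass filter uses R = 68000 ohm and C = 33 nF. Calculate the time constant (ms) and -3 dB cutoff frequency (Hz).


Time constant: tau = R * C.
tau = 68000 * 3.30e-08 = 0.002244 s
tau = 2.244 ms
Cutoff frequency: fc = 1 / (2*pi*R*C).
fc = 1 / (2*pi*0.002244) = 70.92 Hz

tau = 2.244 ms, fc = 70.92 Hz


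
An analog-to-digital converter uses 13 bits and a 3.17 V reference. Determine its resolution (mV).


The resolution (LSB) of an ADC is Vref / 2^n.
LSB = 3.17 / 2^13
LSB = 3.17 / 8192
LSB = 0.00038696 V = 0.38696289 mV

0.38696289 mV


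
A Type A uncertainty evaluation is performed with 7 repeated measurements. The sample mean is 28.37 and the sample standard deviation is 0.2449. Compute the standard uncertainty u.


The standard uncertainty for Type A evaluation is u = s / sqrt(n).
u = 0.2449 / sqrt(7)
u = 0.2449 / 2.6458
u = 0.0926

0.0926


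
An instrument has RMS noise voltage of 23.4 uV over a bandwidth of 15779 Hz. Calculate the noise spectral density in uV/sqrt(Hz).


Noise spectral density = Vrms / sqrt(BW).
NSD = 23.4 / sqrt(15779)
NSD = 23.4 / 125.6145
NSD = 0.1863 uV/sqrt(Hz)

0.1863 uV/sqrt(Hz)


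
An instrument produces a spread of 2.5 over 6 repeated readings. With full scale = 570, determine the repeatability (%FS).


Repeatability = (spread / full scale) * 100%.
R = (2.5 / 570) * 100
R = 0.439 %FS

0.439 %FS


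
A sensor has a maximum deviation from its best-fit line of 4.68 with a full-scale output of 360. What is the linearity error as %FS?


Linearity error = (max deviation / full scale) * 100%.
Linearity = (4.68 / 360) * 100
Linearity = 1.3 %FS

1.3 %FS


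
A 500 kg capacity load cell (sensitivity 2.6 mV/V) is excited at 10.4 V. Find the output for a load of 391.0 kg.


Vout = rated_output * Vex * (load / capacity).
Vout = 2.6 * 10.4 * (391.0 / 500)
Vout = 2.6 * 10.4 * 0.782
Vout = 21.145 mV

21.145 mV


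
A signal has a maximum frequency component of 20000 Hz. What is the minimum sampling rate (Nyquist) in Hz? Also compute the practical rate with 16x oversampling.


By Nyquist theorem, fs_min = 2 * fmax.
fs_min = 2 * 20000 = 40000 Hz
Practical rate = 16 * fs_min = 16 * 40000 = 640000 Hz

fs_min = 40000 Hz, fs_practical = 640000 Hz


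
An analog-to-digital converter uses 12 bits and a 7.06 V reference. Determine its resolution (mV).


The resolution (LSB) of an ADC is Vref / 2^n.
LSB = 7.06 / 2^12
LSB = 7.06 / 4096
LSB = 0.00172363 V = 1.72363281 mV

1.72363281 mV


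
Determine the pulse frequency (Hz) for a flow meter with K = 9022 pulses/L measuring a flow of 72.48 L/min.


Frequency = K * Q / 60 (converting L/min to L/s).
f = 9022 * 72.48 / 60
f = 653914.56 / 60
f = 10898.58 Hz

10898.58 Hz


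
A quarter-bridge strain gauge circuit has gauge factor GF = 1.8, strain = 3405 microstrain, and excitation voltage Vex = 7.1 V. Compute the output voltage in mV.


Quarter bridge output: Vout = (GF * epsilon * Vex) / 4.
Vout = (1.8 * 3405e-6 * 7.1) / 4
Vout = 0.0435159 / 4 V
Vout = 0.01087897 V = 10.879 mV

10.879 mV


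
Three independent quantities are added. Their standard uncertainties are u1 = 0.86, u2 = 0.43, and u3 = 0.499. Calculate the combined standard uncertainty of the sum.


For a sum of independent quantities, uc = sqrt(u1^2 + u2^2 + u3^2).
uc = sqrt(0.86^2 + 0.43^2 + 0.499^2)
uc = sqrt(0.7396 + 0.1849 + 0.249001)
uc = 1.0833

1.0833


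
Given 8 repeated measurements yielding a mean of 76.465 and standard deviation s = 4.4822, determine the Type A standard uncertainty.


The standard uncertainty for Type A evaluation is u = s / sqrt(n).
u = 4.4822 / sqrt(8)
u = 4.4822 / 2.8284
u = 1.5847

1.5847


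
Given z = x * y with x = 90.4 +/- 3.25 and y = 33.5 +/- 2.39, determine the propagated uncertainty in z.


For a product z = x*y, the relative uncertainty is:
uz/z = sqrt((ux/x)^2 + (uy/y)^2)
Relative uncertainties: ux/x = 3.25/90.4 = 0.035951
uy/y = 2.39/33.5 = 0.071343
z = 90.4 * 33.5 = 3028.4
uz = 3028.4 * sqrt(0.035951^2 + 0.071343^2) = 241.938

241.938


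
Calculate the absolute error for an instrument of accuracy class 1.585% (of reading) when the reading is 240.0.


Absolute error = (accuracy% / 100) * reading.
Error = (1.585 / 100) * 240.0
Error = 0.01585 * 240.0
Error = 3.804

3.804


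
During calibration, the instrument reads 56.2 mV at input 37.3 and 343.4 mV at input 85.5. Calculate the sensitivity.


Sensitivity = (y2 - y1) / (x2 - x1).
S = (343.4 - 56.2) / (85.5 - 37.3)
S = 287.2 / 48.2
S = 5.9585 mV/unit

5.9585 mV/unit


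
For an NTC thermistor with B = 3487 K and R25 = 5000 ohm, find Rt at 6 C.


NTC thermistor equation: Rt = R25 * exp(B * (1/T - 1/T25)).
T in Kelvin: 279.15 K, T25 = 298.15 K
1/T - 1/T25 = 1/279.15 - 1/298.15 = 0.00022829
B * (1/T - 1/T25) = 3487 * 0.00022829 = 0.796
Rt = 5000 * exp(0.796) = 11083.7 ohm

11083.7 ohm


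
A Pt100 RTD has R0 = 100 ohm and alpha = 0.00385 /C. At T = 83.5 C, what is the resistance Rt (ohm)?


The RTD equation: Rt = R0 * (1 + alpha * T).
Rt = 100 * (1 + 0.00385 * 83.5)
Rt = 100 * (1 + 0.321475)
Rt = 100 * 1.321475
Rt = 132.148 ohm

132.148 ohm


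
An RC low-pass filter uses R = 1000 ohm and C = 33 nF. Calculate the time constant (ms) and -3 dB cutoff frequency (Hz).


Time constant: tau = R * C.
tau = 1000 * 3.30e-08 = 3.3e-05 s
tau = 0.033 ms
Cutoff frequency: fc = 1 / (2*pi*R*C).
fc = 1 / (2*pi*3.3e-05) = 4822.88 Hz

tau = 0.033 ms, fc = 4822.88 Hz


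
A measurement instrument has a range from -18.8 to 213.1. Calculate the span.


Span = upper range - lower range.
Span = 213.1 - (-18.8)
Span = 231.9

231.9


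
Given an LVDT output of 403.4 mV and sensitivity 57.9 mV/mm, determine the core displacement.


Displacement = Vout / sensitivity.
d = 403.4 / 57.9
d = 6.967 mm

6.967 mm


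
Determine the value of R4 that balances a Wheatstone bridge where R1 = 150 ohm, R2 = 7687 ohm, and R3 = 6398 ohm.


At balance: R1*R4 = R2*R3, so R4 = R2*R3/R1.
R4 = 7687 * 6398 / 150
R4 = 49181426 / 150
R4 = 327876.17 ohm

327876.17 ohm


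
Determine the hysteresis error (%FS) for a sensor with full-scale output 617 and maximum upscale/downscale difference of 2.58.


Hysteresis = (max difference / full scale) * 100%.
H = (2.58 / 617) * 100
H = 0.418 %FS

0.418 %FS


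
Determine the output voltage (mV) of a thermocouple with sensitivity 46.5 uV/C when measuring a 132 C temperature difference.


The thermocouple output V = sensitivity * dT.
V = 46.5 uV/C * 132 C
V = 6138.0 uV
V = 6.138 mV

6.138 mV


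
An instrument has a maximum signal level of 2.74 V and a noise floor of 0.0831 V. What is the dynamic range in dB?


Dynamic range = 20 * log10(Vmax / Vnoise).
DR = 20 * log10(2.74 / 0.0831)
DR = 20 * log10(32.97)
DR = 30.36 dB

30.36 dB


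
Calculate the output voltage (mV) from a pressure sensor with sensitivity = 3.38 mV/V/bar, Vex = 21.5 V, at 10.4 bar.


Output = sensitivity * Vex * P.
Vout = 3.38 * 21.5 * 10.4
Vout = 72.67 * 10.4
Vout = 755.77 mV

755.77 mV


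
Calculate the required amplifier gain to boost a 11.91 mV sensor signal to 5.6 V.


Gain = Vout / Vin (converting to same units).
G = 5.6 V / 11.91 mV
G = 5600.0 mV / 11.91 mV
G = 470.19

470.19


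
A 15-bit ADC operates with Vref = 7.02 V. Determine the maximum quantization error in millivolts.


The maximum quantization error is +/- LSB/2.
LSB = Vref / 2^n = 7.02 / 32768 = 0.00021423 V
Max error = LSB / 2 = 0.00021423 / 2 = 0.00010712 V
Max error = 0.1071 mV

0.1071 mV


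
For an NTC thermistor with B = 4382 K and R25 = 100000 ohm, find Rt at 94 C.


NTC thermistor equation: Rt = R25 * exp(B * (1/T - 1/T25)).
T in Kelvin: 367.15 K, T25 = 298.15 K
1/T - 1/T25 = 1/367.15 - 1/298.15 = -0.00063033
B * (1/T - 1/T25) = 4382 * -0.00063033 = -2.7621
Rt = 100000 * exp(-2.7621) = 6315.8 ohm

6315.8 ohm


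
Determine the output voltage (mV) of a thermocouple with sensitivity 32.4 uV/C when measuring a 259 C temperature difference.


The thermocouple output V = sensitivity * dT.
V = 32.4 uV/C * 259 C
V = 8391.6 uV
V = 8.392 mV

8.392 mV


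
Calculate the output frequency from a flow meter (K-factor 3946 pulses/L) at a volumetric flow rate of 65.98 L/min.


Frequency = K * Q / 60 (converting L/min to L/s).
f = 3946 * 65.98 / 60
f = 260357.08 / 60
f = 4339.28 Hz

4339.28 Hz


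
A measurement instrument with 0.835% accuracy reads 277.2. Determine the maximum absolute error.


Absolute error = (accuracy% / 100) * reading.
Error = (0.835 / 100) * 277.2
Error = 0.00835 * 277.2
Error = 2.3146

2.3146


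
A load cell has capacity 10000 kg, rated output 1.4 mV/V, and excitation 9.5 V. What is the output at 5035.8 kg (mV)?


Vout = rated_output * Vex * (load / capacity).
Vout = 1.4 * 9.5 * (5035.8 / 10000)
Vout = 1.4 * 9.5 * 0.50358
Vout = 6.698 mV

6.698 mV
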